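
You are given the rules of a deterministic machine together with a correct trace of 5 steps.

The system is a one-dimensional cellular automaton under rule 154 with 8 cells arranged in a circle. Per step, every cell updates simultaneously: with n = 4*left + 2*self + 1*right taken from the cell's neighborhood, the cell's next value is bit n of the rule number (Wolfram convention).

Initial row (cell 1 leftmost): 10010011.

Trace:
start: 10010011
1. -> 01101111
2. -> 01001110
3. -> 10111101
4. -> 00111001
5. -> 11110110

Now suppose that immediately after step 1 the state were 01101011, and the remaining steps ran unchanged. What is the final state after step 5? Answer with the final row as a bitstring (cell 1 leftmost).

10110110

state after step 1 := 01101011
2. -> 01000010
3. -> 10100101
4. -> 00011001
5. -> 10110110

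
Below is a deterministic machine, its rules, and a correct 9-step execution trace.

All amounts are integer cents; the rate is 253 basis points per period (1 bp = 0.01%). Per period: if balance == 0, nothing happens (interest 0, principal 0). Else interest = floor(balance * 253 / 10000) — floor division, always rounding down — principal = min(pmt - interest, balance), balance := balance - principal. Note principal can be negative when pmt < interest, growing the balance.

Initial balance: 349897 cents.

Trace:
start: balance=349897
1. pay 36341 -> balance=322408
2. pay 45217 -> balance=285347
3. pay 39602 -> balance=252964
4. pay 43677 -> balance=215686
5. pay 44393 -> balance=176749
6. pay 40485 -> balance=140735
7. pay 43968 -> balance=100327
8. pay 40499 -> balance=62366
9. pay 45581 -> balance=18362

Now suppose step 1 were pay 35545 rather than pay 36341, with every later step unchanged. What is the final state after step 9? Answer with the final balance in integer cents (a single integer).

19336

(re-executing from step 1 with the substitution; state before step 1: balance=349897)
1. pay 35545 -> balance=323204
2. pay 45217 -> balance=286164
3. pay 39602 -> balance=253801
4. pay 43677 -> balance=216545
5. pay 44393 -> balance=177630
6. pay 40485 -> balance=141639
7. pay 43968 -> balance=101254
8. pay 40499 -> balance=63316
9. pay 45581 -> balance=19336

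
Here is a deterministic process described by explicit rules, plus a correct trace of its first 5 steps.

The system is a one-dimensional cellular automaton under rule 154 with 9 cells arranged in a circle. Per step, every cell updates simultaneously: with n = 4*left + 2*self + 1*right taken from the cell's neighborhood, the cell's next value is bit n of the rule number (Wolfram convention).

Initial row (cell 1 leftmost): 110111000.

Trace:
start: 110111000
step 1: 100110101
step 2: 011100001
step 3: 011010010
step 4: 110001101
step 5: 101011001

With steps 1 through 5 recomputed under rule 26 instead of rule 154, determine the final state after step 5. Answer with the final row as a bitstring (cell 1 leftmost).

001011001

(re-executing steps 1..5 under rule 26; state before step 1: 110111000)
step 1: 100100101
step 2: 011011001
step 3: 010010110
step 4: 101100101
step 5: 001011001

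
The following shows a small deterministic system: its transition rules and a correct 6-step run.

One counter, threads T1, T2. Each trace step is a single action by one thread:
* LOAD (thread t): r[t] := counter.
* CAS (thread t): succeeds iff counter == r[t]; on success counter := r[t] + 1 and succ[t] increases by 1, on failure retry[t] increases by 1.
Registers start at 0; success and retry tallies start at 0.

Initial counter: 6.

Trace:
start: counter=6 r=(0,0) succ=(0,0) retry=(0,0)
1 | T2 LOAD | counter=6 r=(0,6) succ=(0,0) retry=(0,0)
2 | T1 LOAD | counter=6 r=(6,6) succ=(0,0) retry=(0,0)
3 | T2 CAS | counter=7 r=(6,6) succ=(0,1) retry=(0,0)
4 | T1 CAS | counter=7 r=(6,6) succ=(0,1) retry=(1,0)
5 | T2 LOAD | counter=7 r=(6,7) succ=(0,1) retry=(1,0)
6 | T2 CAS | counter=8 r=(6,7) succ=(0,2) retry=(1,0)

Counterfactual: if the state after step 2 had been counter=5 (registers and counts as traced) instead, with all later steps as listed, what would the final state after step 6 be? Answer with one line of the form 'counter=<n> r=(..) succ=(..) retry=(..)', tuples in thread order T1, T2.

counter=6 r=(6,5) succ=(0,1) retry=(1,1)

state after step 2 := counter=5 r=(6,6) succ=(0,0) retry=(0,0)
3 | T2 CAS | counter=5 r=(6,6) succ=(0,0) retry=(0,1)
4 | T1 CAS | counter=5 r=(6,6) succ=(0,0) retry=(1,1)
5 | T2 LOAD | counter=5 r=(6,5) succ=(0,0) retry=(1,1)
6 | T2 CAS | counter=6 r=(6,5) succ=(0,1) retry=(1,1)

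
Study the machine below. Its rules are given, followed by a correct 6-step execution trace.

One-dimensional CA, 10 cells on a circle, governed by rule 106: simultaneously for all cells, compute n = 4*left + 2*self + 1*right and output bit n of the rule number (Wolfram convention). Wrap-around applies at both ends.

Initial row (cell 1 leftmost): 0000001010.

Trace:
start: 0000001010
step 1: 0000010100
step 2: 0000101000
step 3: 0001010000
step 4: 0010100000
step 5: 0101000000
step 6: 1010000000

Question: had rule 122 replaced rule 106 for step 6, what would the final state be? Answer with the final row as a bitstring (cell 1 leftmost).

1010100000

(re-executing step 6 under rule 122; state before step 6: 0101000000)
step 6: 1010100000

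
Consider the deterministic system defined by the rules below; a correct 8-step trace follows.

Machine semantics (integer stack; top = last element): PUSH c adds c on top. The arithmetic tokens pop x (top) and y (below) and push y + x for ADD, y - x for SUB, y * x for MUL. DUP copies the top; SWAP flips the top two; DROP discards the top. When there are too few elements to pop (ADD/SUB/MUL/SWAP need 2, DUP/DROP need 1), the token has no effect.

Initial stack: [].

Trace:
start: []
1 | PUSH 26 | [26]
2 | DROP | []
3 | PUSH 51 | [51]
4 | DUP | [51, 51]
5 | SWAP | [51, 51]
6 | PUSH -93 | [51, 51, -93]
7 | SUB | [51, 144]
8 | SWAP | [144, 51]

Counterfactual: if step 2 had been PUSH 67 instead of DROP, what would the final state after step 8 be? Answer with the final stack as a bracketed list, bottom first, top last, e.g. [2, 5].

(re-executing from step 2 with the substitution; state before step 2: [26])
2 | PUSH 67 | [26, 67]
3 | PUSH 51 | [26, 67, 51]
4 | DUP | [26, 67, 51, 51]
5 | SWAP | [26, 67, 51, 51]
6 | PUSH -93 | [26, 67, 51, 51, -93]
7 | SUB | [26, 67, 51, 144]
8 | SWAP | [26, 67, 144, 51]

[26, 67, 144, 51]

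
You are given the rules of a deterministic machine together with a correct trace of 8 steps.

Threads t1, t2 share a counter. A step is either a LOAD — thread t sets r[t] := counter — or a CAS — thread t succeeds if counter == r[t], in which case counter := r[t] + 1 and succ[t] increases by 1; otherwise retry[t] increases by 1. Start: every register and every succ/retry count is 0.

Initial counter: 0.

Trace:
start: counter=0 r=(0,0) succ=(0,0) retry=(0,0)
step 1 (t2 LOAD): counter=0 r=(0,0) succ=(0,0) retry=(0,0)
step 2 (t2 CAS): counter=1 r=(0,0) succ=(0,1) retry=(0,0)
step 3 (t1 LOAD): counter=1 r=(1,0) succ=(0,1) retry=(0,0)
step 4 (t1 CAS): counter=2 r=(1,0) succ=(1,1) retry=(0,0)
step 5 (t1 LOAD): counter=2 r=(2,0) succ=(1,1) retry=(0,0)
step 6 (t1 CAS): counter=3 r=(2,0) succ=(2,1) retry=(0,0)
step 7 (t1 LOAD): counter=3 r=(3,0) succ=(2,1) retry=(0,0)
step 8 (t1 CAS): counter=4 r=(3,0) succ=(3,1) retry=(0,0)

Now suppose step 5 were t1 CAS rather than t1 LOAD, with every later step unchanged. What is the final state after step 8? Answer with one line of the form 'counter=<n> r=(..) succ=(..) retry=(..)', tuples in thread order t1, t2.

(re-executing from step 5 with the substitution; state before step 5: counter=2 r=(1,0) succ=(1,1) retry=(0,0))
step 5 (t1 CAS): counter=2 r=(1,0) succ=(1,1) retry=(1,0)
step 6 (t1 CAS): counter=2 r=(1,0) succ=(1,1) retry=(2,0)
step 7 (t1 LOAD): counter=2 r=(2,0) succ=(1,1) retry=(2,0)
step 8 (t1 CAS): counter=3 r=(2,0) succ=(2,1) retry=(2,0)

counter=3 r=(2,0) succ=(2,1) retry=(2,0)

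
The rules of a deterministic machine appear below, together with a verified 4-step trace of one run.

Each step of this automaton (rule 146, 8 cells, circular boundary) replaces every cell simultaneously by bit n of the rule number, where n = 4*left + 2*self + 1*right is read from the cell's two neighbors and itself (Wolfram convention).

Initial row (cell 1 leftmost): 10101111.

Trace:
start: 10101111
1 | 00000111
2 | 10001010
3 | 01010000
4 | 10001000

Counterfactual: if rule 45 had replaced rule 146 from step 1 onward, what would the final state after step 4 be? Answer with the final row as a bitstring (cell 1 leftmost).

(re-executing steps 1..4 under rule 45; state before step 1: 10101111)
1 | 01111000
2 | 01000011
3 | 11011010
4 | 10110111

10110111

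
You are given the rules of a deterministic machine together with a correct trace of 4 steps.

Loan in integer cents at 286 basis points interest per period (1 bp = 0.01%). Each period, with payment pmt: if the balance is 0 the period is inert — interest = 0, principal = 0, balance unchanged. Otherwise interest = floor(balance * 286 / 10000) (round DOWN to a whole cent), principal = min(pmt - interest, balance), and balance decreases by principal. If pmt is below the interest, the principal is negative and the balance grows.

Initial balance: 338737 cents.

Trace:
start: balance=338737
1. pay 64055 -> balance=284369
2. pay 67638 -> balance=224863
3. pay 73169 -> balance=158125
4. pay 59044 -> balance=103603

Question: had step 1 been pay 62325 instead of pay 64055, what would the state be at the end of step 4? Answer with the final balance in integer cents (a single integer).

105485

(re-executing from step 1 with the substitution; state before step 1: balance=338737)
1. pay 62325 -> balance=286099
2. pay 67638 -> balance=226643
3. pay 73169 -> balance=159955
4. pay 59044 -> balance=105485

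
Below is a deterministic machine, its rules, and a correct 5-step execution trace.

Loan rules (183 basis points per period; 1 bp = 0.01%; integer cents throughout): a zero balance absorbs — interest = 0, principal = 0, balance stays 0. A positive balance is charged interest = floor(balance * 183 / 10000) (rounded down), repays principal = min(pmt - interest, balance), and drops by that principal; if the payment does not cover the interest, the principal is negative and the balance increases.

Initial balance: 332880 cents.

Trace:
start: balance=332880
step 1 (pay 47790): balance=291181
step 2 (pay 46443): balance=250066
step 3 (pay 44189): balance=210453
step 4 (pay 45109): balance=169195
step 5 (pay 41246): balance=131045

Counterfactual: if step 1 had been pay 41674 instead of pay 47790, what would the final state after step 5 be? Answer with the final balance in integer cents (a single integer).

(re-executing from step 1 with the substitution; state before step 1: balance=332880)
step 1 (pay 41674): balance=297297
step 2 (pay 46443): balance=256294
step 3 (pay 44189): balance=216795
step 4 (pay 45109): balance=175653
step 5 (pay 41246): balance=137621

137621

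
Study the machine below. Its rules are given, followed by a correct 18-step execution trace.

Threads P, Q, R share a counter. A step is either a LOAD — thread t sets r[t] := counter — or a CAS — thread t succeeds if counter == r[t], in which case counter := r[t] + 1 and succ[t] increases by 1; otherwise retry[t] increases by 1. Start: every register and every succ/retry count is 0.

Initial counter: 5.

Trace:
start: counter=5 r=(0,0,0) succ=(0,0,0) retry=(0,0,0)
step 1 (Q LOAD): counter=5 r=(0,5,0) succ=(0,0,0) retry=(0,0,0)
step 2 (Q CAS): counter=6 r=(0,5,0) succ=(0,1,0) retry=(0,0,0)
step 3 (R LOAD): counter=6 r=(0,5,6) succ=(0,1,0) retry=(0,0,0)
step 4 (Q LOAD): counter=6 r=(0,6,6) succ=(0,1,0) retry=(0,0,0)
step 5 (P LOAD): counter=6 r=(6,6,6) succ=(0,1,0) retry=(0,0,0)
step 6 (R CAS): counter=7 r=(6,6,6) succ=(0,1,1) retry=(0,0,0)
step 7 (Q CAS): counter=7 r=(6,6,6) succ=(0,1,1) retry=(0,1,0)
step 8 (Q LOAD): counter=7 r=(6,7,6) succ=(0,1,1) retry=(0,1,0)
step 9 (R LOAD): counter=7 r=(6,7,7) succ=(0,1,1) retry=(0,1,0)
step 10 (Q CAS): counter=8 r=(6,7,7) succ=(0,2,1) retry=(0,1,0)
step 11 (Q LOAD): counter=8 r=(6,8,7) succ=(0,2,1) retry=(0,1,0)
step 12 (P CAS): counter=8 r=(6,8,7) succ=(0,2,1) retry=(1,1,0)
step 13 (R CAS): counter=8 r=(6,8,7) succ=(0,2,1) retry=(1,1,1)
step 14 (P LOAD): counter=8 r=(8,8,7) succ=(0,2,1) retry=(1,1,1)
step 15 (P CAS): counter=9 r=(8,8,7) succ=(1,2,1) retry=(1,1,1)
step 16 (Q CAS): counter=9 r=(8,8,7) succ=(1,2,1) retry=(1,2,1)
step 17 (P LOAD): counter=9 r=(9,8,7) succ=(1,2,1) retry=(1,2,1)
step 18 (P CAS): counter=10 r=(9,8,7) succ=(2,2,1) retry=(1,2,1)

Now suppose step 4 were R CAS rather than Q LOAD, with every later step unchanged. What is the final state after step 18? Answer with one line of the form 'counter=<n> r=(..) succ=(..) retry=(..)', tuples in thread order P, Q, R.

(re-executing from step 4 with the substitution; state before step 4: counter=6 r=(0,5,6) succ=(0,1,0) retry=(0,0,0))
step 4 (R CAS): counter=7 r=(0,5,6) succ=(0,1,1) retry=(0,0,0)
step 5 (P LOAD): counter=7 r=(7,5,6) succ=(0,1,1) retry=(0,0,0)
step 6 (R CAS): counter=7 r=(7,5,6) succ=(0,1,1) retry=(0,0,1)
step 7 (Q CAS): counter=7 r=(7,5,6) succ=(0,1,1) retry=(0,1,1)
step 8 (Q LOAD): counter=7 r=(7,7,6) succ=(0,1,1) retry=(0,1,1)
step 9 (R LOAD): counter=7 r=(7,7,7) succ=(0,1,1) retry=(0,1,1)
step 10 (Q CAS): counter=8 r=(7,7,7) succ=(0,2,1) retry=(0,1,1)
step 11 (Q LOAD): counter=8 r=(7,8,7) succ=(0,2,1) retry=(0,1,1)
step 12 (P CAS): counter=8 r=(7,8,7) succ=(0,2,1) retry=(1,1,1)
step 13 (R CAS): counter=8 r=(7,8,7) succ=(0,2,1) retry=(1,1,2)
step 14 (P LOAD): counter=8 r=(8,8,7) succ=(0,2,1) retry=(1,1,2)
step 15 (P CAS): counter=9 r=(8,8,7) succ=(1,2,1) retry=(1,1,2)
step 16 (Q CAS): counter=9 r=(8,8,7) succ=(1,2,1) retry=(1,2,2)
step 17 (P LOAD): counter=9 r=(9,8,7) succ=(1,2,1) retry=(1,2,2)
step 18 (P CAS): counter=10 r=(9,8,7) succ=(2,2,1) retry=(1,2,2)

counter=10 r=(9,8,7) succ=(2,2,1) retry=(1,2,2)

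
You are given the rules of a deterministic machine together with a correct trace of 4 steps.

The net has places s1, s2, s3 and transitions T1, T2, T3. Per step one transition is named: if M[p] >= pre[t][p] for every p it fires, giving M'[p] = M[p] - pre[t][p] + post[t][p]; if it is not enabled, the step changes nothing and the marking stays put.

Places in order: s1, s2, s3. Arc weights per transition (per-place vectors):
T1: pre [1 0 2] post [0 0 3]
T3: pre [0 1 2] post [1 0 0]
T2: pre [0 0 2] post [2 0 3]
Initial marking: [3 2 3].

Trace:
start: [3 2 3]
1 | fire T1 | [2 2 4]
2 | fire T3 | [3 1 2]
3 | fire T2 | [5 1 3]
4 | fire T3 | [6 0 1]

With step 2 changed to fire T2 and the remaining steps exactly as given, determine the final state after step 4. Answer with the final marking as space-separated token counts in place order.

7 1 4

(re-executing from step 2 with the substitution; state before step 2: [2 2 4])
2 | fire T2 | [4 2 5]
3 | fire T2 | [6 2 6]
4 | fire T3 | [7 1 4]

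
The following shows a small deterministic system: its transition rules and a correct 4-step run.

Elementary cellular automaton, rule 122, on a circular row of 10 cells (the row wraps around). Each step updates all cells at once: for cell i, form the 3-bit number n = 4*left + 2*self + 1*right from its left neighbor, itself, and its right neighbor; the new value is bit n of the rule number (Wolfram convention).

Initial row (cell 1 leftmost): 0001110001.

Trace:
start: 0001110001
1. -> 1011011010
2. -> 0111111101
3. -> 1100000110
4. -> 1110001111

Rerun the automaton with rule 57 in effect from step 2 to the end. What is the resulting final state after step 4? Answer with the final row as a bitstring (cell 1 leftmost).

(re-executing steps 2..4 under rule 57; state before step 2: 1011011010)
2. -> 0110110101
3. -> 1101101010
4. -> 1011010101

1011010101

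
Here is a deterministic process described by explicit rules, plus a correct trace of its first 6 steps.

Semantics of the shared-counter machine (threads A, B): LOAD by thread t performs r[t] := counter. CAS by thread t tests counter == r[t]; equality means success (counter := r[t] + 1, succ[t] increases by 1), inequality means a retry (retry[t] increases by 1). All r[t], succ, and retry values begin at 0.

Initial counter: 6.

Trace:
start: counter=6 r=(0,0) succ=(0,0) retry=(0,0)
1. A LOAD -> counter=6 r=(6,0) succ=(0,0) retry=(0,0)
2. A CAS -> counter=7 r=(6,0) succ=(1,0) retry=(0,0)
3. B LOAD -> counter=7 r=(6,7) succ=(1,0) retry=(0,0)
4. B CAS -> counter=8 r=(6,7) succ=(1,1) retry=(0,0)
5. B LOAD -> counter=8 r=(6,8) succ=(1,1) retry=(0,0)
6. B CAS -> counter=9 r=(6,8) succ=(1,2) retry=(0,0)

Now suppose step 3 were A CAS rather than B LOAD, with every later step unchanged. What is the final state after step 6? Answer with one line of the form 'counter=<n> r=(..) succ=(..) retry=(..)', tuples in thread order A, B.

counter=8 r=(6,7) succ=(1,1) retry=(1,1)

(re-executing from step 3 with the substitution; state before step 3: counter=7 r=(6,0) succ=(1,0) retry=(0,0))
3. A CAS -> counter=7 r=(6,0) succ=(1,0) retry=(1,0)
4. B CAS -> counter=7 r=(6,0) succ=(1,0) retry=(1,1)
5. B LOAD -> counter=7 r=(6,7) succ=(1,0) retry=(1,1)
6. B CAS -> counter=8 r=(6,7) succ=(1,1) retry=(1,1)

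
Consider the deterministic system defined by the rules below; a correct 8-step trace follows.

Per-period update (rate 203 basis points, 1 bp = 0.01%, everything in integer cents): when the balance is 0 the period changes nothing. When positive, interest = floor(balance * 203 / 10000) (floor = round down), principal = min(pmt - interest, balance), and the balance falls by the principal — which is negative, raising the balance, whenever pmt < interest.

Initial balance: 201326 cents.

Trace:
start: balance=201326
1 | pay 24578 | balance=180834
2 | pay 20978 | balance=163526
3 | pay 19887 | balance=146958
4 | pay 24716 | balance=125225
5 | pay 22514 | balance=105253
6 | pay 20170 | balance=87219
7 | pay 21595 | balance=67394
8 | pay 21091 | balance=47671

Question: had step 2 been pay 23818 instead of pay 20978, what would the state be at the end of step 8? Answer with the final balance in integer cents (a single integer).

(re-executing from step 2 with the substitution; state before step 2: balance=180834)
2 | pay 23818 | balance=160686
3 | pay 19887 | balance=144060
4 | pay 24716 | balance=122268
5 | pay 22514 | balance=102236
6 | pay 20170 | balance=84141
7 | pay 21595 | balance=64254
8 | pay 21091 | balance=44467

44467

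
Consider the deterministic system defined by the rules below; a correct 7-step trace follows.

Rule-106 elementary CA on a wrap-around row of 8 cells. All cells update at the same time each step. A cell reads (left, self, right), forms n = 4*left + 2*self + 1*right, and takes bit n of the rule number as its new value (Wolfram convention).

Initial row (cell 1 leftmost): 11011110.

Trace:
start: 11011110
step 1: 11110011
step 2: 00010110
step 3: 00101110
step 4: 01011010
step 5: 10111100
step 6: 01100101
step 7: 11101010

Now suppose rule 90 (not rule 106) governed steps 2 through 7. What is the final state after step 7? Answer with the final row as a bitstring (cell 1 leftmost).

00000000

(re-executing steps 2..7 under rule 90; state before step 2: 11110011)
step 2: 00011110
step 3: 00110011
step 4: 11111111
step 5: 00000000
step 6: 00000000
step 7: 00000000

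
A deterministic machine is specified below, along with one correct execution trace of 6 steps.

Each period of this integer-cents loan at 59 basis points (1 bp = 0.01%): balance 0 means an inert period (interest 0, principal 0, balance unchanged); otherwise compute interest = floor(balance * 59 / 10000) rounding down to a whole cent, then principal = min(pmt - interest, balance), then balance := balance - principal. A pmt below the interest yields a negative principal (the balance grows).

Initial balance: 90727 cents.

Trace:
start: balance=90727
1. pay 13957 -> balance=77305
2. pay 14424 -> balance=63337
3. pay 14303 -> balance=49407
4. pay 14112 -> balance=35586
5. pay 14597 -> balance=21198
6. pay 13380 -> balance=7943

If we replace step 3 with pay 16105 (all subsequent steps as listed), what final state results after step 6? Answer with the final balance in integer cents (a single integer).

(re-executing from step 3 with the substitution; state before step 3: balance=63337)
3. pay 16105 -> balance=47605
4. pay 14112 -> balance=33773
5. pay 14597 -> balance=19375
6. pay 13380 -> balance=6109

6109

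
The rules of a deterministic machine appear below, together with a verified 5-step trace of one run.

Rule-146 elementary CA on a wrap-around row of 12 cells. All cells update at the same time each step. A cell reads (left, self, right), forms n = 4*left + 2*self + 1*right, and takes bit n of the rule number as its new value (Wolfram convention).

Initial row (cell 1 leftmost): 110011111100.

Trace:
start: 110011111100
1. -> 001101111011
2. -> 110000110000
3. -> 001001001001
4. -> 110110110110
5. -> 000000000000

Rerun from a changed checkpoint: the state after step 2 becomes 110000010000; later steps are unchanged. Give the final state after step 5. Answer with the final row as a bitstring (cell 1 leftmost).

000000101000

state after step 2 := 110000010000
3. -> 001000101001
4. -> 110101000110
5. -> 000000101000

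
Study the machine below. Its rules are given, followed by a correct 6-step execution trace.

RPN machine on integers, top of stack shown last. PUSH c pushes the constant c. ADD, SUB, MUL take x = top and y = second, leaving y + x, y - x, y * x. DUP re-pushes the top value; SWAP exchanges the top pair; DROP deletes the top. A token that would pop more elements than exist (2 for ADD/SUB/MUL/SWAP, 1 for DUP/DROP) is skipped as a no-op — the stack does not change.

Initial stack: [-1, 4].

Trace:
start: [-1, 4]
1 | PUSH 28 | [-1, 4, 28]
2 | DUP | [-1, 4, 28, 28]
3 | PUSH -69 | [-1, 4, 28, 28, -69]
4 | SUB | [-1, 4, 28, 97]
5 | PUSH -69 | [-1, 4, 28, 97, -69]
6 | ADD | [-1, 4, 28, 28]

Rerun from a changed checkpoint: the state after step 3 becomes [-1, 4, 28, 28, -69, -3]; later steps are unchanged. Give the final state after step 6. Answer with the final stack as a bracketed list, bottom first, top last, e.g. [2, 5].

[-1, 4, 28, 28, -135]

state after step 3 := [-1, 4, 28, 28, -69, -3]
4 | SUB | [-1, 4, 28, 28, -66]
5 | PUSH -69 | [-1, 4, 28, 28, -66, -69]
6 | ADD | [-1, 4, 28, 28, -135]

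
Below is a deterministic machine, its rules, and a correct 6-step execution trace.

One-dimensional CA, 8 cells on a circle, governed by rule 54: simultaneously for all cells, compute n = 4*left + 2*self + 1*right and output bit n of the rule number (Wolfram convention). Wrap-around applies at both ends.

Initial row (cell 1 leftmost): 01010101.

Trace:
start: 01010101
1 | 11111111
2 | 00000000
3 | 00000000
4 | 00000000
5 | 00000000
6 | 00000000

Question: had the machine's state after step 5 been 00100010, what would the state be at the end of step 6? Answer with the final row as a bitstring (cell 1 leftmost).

01110111

state after step 5 := 00100010
6 | 01110111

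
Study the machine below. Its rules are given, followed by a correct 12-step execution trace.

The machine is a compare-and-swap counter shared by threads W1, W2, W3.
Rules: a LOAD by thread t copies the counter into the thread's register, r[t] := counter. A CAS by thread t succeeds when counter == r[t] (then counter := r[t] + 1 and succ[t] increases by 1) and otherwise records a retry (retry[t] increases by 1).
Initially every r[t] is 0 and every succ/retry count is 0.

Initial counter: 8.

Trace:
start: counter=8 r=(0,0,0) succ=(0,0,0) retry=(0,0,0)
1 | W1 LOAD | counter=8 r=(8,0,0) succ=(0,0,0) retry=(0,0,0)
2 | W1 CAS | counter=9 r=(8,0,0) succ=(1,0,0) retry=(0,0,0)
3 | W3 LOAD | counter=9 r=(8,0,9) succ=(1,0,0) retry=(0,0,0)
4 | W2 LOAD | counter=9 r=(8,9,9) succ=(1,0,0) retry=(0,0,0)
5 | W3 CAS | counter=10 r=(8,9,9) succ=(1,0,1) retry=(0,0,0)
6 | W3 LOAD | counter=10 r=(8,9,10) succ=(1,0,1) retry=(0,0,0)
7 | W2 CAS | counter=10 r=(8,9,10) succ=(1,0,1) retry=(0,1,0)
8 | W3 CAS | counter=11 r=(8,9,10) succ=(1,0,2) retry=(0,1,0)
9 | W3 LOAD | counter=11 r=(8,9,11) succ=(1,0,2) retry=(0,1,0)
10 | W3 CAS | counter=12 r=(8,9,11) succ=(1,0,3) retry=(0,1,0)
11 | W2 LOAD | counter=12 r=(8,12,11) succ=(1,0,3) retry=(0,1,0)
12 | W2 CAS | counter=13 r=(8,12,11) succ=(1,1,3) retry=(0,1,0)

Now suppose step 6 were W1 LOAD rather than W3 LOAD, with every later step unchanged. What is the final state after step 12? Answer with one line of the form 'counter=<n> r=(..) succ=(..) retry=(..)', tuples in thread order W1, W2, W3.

counter=12 r=(10,11,10) succ=(1,1,2) retry=(0,1,1)

(re-executing from step 6 with the substitution; state before step 6: counter=10 r=(8,9,9) succ=(1,0,1) retry=(0,0,0))
6 | W1 LOAD | counter=10 r=(10,9,9) succ=(1,0,1) retry=(0,0,0)
7 | W2 CAS | counter=10 r=(10,9,9) succ=(1,0,1) retry=(0,1,0)
8 | W3 CAS | counter=10 r=(10,9,9) succ=(1,0,1) retry=(0,1,1)
9 | W3 LOAD | counter=10 r=(10,9,10) succ=(1,0,1) retry=(0,1,1)
10 | W3 CAS | counter=11 r=(10,9,10) succ=(1,0,2) retry=(0,1,1)
11 | W2 LOAD | counter=11 r=(10,11,10) succ=(1,0,2) retry=(0,1,1)
12 | W2 CAS | counter=12 r=(10,11,10) succ=(1,1,2) retry=(0,1,1)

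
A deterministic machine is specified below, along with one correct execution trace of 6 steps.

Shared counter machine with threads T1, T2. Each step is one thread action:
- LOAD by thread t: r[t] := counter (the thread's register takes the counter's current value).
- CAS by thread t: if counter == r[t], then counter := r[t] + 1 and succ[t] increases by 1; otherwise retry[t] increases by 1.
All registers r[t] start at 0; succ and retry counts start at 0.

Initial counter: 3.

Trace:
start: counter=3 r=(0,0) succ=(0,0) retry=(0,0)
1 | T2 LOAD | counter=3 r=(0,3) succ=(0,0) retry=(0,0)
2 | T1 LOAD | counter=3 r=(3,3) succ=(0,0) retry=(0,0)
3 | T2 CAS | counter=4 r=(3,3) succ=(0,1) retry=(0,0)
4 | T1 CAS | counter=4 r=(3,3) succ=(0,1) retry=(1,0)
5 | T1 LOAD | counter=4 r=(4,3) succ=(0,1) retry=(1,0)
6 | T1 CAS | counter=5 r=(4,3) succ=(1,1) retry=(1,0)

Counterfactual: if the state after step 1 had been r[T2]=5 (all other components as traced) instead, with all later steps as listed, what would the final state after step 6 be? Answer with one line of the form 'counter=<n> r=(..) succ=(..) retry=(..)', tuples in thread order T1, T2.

counter=5 r=(4,5) succ=(2,0) retry=(0,1)

state after step 1 := counter=3 r=(0,5) succ=(0,0) retry=(0,0)
2 | T1 LOAD | counter=3 r=(3,5) succ=(0,0) retry=(0,0)
3 | T2 CAS | counter=3 r=(3,5) succ=(0,0) retry=(0,1)
4 | T1 CAS | counter=4 r=(3,5) succ=(1,0) retry=(0,1)
5 | T1 LOAD | counter=4 r=(4,5) succ=(1,0) retry=(0,1)
6 | T1 CAS | counter=5 r=(4,5) succ=(2,0) retry=(0,1)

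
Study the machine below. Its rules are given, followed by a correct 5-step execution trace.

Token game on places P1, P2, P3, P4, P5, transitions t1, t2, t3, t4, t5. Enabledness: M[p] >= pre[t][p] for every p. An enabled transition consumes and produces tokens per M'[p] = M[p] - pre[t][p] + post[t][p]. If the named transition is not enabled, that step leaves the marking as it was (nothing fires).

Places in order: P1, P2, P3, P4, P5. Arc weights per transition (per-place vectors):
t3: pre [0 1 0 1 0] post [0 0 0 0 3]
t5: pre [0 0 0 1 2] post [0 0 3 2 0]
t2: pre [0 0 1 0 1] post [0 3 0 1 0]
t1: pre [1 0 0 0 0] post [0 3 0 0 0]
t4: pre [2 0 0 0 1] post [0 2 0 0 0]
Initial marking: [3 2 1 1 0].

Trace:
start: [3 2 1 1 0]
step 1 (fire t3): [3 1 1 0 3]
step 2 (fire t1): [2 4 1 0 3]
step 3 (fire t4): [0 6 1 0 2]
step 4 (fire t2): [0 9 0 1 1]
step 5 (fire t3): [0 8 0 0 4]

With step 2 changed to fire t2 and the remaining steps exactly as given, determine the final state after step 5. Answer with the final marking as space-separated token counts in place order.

(re-executing from step 2 with the substitution; state before step 2: [3 1 1 0 3])
step 2 (fire t2): [3 4 0 1 2]
step 3 (fire t4): [1 6 0 1 1]
step 4 (fire t2): [1 6 0 1 1]
step 5 (fire t3): [1 5 0 0 4]

1 5 0 0 4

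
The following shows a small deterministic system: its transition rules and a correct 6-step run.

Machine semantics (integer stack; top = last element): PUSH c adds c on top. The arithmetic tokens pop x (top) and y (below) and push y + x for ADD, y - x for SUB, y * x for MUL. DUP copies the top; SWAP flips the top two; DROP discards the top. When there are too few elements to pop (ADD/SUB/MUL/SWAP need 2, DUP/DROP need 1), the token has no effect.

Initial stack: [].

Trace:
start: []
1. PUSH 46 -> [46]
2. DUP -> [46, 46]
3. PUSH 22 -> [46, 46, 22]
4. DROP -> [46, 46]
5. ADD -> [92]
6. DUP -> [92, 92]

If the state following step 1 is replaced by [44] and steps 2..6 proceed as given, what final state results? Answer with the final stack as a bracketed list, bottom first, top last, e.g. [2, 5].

state after step 1 := [44]
2. DUP -> [44, 44]
3. PUSH 22 -> [44, 44, 22]
4. DROP -> [44, 44]
5. ADD -> [88]
6. DUP -> [88, 88]

[88, 88]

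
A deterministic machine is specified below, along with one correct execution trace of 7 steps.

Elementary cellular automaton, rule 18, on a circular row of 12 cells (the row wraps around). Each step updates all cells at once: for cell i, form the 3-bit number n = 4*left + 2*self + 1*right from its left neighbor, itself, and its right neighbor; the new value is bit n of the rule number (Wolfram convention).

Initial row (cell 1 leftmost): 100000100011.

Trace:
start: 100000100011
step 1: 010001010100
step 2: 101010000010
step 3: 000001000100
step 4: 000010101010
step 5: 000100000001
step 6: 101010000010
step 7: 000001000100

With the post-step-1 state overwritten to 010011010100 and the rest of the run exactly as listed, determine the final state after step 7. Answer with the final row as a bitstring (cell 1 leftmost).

state after step 1 := 010011010100
step 2: 101100000010
step 3: 000010000100
step 4: 000101001010
step 5: 001000110001
step 6: 110101001010
step 7: 000000110000

000000110000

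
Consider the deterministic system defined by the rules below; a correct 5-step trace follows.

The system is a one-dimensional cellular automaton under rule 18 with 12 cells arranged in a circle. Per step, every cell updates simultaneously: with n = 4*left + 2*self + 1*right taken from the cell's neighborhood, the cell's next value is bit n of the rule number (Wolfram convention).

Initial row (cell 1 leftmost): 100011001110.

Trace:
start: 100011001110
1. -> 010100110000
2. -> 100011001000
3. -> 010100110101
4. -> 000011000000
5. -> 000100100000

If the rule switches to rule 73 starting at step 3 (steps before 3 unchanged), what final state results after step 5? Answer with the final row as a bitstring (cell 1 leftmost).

(re-executing steps 3..5 under rule 73; state before step 3: 100011001000)
3. -> 001011000010
4. -> 100011011000
5. -> 001011011010

001011011010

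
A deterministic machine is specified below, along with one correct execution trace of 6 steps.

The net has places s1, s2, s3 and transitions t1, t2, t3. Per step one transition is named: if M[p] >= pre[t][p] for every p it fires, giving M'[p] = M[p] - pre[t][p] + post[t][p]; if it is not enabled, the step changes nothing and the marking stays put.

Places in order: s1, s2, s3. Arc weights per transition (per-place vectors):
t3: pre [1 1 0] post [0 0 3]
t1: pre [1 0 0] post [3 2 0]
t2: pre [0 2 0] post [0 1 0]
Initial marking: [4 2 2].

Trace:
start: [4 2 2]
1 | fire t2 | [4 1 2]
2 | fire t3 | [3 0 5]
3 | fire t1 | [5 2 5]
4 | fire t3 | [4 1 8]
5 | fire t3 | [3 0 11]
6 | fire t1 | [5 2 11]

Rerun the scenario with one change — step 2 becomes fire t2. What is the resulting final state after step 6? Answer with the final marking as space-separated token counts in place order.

6 3 8

(re-executing from step 2 with the substitution; state before step 2: [4 1 2])
2 | fire t2 | [4 1 2]
3 | fire t1 | [6 3 2]
4 | fire t3 | [5 2 5]
5 | fire t3 | [4 1 8]
6 | fire t1 | [6 3 8]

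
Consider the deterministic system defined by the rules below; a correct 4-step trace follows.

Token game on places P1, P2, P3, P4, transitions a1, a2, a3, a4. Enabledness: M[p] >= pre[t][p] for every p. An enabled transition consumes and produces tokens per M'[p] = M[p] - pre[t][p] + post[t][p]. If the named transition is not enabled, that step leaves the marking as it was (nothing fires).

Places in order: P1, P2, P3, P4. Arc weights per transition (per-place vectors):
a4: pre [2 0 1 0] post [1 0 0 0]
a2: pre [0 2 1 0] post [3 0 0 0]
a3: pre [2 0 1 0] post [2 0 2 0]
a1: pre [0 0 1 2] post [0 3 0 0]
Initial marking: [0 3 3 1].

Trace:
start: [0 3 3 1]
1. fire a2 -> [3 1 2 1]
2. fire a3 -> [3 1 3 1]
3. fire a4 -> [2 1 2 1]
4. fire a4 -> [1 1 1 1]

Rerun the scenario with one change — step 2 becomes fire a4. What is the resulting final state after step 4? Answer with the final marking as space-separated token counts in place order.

1 1 0 1

(re-executing from step 2 with the substitution; state before step 2: [3 1 2 1])
2. fire a4 -> [2 1 1 1]
3. fire a4 -> [1 1 0 1]
4. fire a4 -> [1 1 0 1]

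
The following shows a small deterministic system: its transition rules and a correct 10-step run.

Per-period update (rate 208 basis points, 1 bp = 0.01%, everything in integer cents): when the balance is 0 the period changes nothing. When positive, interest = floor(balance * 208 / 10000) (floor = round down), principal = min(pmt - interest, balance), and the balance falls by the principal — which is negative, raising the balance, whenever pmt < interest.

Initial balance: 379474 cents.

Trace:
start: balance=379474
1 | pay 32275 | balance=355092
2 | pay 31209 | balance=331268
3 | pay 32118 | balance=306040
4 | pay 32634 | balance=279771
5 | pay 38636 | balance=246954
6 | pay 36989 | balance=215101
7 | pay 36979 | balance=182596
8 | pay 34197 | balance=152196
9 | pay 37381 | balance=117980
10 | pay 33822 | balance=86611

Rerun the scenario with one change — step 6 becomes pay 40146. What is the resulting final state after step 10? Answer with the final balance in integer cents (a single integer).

(re-executing from step 6 with the substitution; state before step 6: balance=246954)
6 | pay 40146 | balance=211944
7 | pay 36979 | balance=179373
8 | pay 34197 | balance=148906
9 | pay 37381 | balance=114622
10 | pay 33822 | balance=83184

83184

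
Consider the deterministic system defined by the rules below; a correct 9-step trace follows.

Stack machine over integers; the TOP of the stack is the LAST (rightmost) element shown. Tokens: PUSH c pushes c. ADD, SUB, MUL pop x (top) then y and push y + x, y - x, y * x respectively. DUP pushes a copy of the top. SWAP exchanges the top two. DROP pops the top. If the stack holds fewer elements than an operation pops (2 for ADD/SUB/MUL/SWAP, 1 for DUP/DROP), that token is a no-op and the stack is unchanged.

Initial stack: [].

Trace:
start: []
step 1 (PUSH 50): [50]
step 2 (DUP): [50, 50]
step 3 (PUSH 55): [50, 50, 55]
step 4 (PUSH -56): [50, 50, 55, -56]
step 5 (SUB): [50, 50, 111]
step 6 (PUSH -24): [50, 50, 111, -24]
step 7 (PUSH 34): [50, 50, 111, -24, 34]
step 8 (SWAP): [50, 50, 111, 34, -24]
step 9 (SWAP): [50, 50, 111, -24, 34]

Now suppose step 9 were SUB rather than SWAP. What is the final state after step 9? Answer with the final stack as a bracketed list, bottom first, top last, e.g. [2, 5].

(re-executing from step 9 with the substitution; state before step 9: [50, 50, 111, 34, -24])
step 9 (SUB): [50, 50, 111, 58]

[50, 50, 111, 58]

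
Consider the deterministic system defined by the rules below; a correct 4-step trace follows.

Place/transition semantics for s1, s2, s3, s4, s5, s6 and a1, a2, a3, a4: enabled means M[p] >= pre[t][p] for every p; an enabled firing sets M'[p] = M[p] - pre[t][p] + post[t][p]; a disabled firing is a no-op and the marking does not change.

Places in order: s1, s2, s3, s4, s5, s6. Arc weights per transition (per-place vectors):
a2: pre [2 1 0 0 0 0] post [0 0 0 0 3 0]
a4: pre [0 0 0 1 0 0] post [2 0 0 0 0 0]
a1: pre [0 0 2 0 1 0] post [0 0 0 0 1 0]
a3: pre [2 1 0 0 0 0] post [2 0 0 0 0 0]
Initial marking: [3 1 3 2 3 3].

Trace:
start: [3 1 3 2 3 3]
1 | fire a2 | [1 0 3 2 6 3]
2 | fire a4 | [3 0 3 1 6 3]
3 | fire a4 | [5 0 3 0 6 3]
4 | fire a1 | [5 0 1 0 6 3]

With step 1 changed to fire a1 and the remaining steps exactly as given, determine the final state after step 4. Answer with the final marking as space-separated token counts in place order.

(re-executing from step 1 with the substitution; state before step 1: [3 1 3 2 3 3])
1 | fire a1 | [3 1 1 2 3 3]
2 | fire a4 | [5 1 1 1 3 3]
3 | fire a4 | [7 1 1 0 3 3]
4 | fire a1 | [7 1 1 0 3 3]

7 1 1 0 3 3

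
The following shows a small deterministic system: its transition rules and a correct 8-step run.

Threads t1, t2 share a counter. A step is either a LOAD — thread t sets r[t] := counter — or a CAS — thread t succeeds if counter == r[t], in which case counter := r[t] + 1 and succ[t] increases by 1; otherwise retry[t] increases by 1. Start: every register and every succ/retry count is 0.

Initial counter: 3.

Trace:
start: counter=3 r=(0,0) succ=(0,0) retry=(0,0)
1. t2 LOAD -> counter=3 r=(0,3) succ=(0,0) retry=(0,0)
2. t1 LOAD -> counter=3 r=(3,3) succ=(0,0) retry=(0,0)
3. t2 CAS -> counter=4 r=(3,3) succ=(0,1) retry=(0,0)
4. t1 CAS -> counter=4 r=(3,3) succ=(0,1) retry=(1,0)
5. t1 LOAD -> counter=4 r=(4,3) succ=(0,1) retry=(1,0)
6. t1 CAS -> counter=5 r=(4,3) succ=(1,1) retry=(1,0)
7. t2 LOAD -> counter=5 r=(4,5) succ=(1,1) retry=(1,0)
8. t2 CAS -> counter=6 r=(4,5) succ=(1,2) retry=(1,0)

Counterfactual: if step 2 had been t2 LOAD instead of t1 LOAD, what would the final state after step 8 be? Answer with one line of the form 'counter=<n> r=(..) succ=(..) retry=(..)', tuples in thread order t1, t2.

counter=6 r=(4,5) succ=(1,2) retry=(1,0)

(re-executing from step 2 with the substitution; state before step 2: counter=3 r=(0,3) succ=(0,0) retry=(0,0))
2. t2 LOAD -> counter=3 r=(0,3) succ=(0,0) retry=(0,0)
3. t2 CAS -> counter=4 r=(0,3) succ=(0,1) retry=(0,0)
4. t1 CAS -> counter=4 r=(0,3) succ=(0,1) retry=(1,0)
5. t1 LOAD -> counter=4 r=(4,3) succ=(0,1) retry=(1,0)
6. t1 CAS -> counter=5 r=(4,3) succ=(1,1) retry=(1,0)
7. t2 LOAD -> counter=5 r=(4,5) succ=(1,1) retry=(1,0)
8. t2 CAS -> counter=6 r=(4,5) succ=(1,2) retry=(1,0)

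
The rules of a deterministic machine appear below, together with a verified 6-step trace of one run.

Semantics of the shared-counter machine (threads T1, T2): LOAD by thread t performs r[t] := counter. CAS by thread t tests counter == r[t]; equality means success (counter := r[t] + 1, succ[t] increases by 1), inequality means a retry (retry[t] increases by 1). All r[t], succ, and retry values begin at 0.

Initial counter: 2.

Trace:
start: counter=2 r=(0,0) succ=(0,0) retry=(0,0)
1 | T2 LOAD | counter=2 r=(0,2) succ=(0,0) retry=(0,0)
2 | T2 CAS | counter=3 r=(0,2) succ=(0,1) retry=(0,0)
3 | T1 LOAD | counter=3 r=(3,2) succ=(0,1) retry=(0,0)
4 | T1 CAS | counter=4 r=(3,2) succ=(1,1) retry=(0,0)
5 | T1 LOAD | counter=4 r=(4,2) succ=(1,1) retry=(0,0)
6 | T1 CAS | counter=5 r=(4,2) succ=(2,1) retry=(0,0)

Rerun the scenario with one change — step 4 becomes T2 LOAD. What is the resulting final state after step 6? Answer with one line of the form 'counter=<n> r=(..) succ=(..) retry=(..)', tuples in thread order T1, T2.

(re-executing from step 4 with the substitution; state before step 4: counter=3 r=(3,2) succ=(0,1) retry=(0,0))
4 | T2 LOAD | counter=3 r=(3,3) succ=(0,1) retry=(0,0)
5 | T1 LOAD | counter=3 r=(3,3) succ=(0,1) retry=(0,0)
6 | T1 CAS | counter=4 r=(3,3) succ=(1,1) retry=(0,0)

counter=4 r=(3,3) succ=(1,1) retry=(0,0)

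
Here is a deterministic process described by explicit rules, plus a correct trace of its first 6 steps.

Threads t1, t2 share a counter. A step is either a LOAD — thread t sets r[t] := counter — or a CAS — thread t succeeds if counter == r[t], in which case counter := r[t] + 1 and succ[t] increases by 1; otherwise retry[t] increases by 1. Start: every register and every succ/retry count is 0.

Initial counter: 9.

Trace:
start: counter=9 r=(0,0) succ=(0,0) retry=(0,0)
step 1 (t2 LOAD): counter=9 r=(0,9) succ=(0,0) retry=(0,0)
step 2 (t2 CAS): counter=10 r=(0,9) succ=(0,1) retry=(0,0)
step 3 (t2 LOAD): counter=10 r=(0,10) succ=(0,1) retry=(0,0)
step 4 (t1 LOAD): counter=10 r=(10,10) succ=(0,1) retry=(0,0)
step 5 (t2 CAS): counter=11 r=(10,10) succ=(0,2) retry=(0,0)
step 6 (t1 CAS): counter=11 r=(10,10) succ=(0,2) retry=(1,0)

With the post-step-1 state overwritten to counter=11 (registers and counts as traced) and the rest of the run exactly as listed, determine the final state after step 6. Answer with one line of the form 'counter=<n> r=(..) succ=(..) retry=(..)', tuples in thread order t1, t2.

counter=12 r=(11,11) succ=(0,1) retry=(1,1)

state after step 1 := counter=11 r=(0,9) succ=(0,0) retry=(0,0)
step 2 (t2 CAS): counter=11 r=(0,9) succ=(0,0) retry=(0,1)
step 3 (t2 LOAD): counter=11 r=(0,11) succ=(0,0) retry=(0,1)
step 4 (t1 LOAD): counter=11 r=(11,11) succ=(0,0) retry=(0,1)
step 5 (t2 CAS): counter=12 r=(11,11) succ=(0,1) retry=(0,1)
step 6 (t1 CAS): counter=12 r=(11,11) succ=(0,1) retry=(1,1)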